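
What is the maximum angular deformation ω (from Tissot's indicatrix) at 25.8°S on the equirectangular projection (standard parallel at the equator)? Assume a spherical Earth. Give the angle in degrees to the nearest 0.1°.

In the plate carrée (x = Rλ, y = Rφ), meridians are true-scale (h = 1) and parallels are stretched by k = sec φ.
At 25.8°: h = 1.000, k = 1.111; principal scales a = 1.111, b = 1.000.
sin(ω/2) = (a − b)/(a + b) = 0.1107/2.111 = 0.05246, so ω = 2 arcsin(0.05246) ≈ 6.0°.

6.0°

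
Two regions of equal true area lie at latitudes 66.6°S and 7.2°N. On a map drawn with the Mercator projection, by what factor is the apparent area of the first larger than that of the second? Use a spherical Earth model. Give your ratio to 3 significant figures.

Mercator is conformal with k = sec φ, so areal scale = k² = sec²φ.
At 66.6°: sec²(66.6°) = 1/0.3971² = 6.340.
At 7.2°: sec²(7.2°) = 1/0.9921² = 1.016.
Ratio = 6.340/1.016 = cos²(7.2°)/cos²(66.6°) ≈ 6.24.

6.24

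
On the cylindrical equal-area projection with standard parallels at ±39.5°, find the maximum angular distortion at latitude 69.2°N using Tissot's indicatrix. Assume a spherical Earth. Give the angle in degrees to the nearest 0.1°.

81.2°

A cylindrical equal-area projection with standard parallel φ₀ has meridian scale h = cos φ / cos φ₀ and parallel scale k = cos φ₀ / cos φ (so areas are preserved, h·k = 1).
At 69.2°: h = 0.4602, k = 2.173; principal scales a = 2.173, b = 0.4602.
sin(ω/2) = (a − b)/(a + b) = 1.713/2.633 = 0.6505, so ω = 2 arcsin(0.6505) ≈ 81.2°.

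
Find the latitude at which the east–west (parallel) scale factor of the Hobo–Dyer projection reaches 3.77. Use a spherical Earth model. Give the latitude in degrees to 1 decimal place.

The Hobo–Dyer projection is cylindrical equal-area with φ₀ = 37.5°. For cylindrical equal-area with standard parallel φ₀, h = cos φ / cos φ₀ and k = cos φ₀ / cos φ, so h·k = 1.
k = cos φ₀ / cos φ = 3.77  ⇒  cos φ = cos 37.5° / 3.77 = 0.2104.
φ = arccos(0.2104) ≈ 77.9°.

77.9°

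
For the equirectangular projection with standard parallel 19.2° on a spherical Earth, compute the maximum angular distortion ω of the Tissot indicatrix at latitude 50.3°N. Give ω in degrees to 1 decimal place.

The equidistant cylindrical projection with φ₀ = 19.2° has h = 1 (meridians true) and k = cos φ₀ / cos φ along parallels.
At 50.3°: h = 1.000, k = 1.478; principal scales a = 1.478, b = 1.000.
sin(ω/2) = (a − b)/(a + b) = 0.4784/2.478 = 0.1930, so ω = 2 arcsin(0.1930) ≈ 22.3°.

22.3°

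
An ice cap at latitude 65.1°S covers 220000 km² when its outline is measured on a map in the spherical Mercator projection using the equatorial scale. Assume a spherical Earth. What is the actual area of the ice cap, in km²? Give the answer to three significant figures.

39000 km²

The Mercator projection is conformal; its linear scale factor is the same in every direction and equals sec φ = 1/cos φ.
Areal scale = k² = sec²φ = 1/cos²(65.1°) = 1/0.4210² = 5.641.
True area = apparent / (areal scale) = 220000 / 5.641 ≈ 39000 km².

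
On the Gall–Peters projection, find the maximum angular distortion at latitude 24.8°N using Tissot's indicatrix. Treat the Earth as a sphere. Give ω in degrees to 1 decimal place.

28.3°

The Gall–Peters projection is cylindrical equal-area with φ₀ = 45°. Cylindrical equal-area (φ₀ = 45°): h = cos φ / cos 45° along meridians, k = cos 45° / cos φ along parallels; h·k = 1.
At 24.8°: h = 1.284, k = 0.7789; principal scales a = 1.284, b = 0.7789.
sin(ω/2) = (a − b)/(a + b) = 0.5048/2.063 = 0.2447, so ω = 2 arcsin(0.2447) ≈ 28.3°.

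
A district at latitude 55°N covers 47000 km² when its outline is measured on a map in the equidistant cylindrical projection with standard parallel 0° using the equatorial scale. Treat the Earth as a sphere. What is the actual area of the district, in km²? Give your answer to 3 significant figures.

Plate carrée maps x = Rλ, y = Rφ. The meridian scale is h = 1 and the parallel scale is k = 1/cos φ = sec φ.
Areal scale = h·k = 1 × sec φ; at 55°, h = 1.000, k = 1.743, so h·k = 1.743.
True area = apparent / (areal scale) = 47000 / 1.743 ≈ 27000 km².

27000 km²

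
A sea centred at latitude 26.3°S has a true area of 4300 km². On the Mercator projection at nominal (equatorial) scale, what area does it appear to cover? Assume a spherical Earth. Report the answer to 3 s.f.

5350 km²

Mercator is conformal, so the point scale is isotropic: h = k = sec φ = 1/cos φ.
Areal scale = k² = sec²φ = 1/cos²(26.3°) = 1/0.8965² = 1.244.
Apparent area = 4300 × 1.244 ≈ 5350 km².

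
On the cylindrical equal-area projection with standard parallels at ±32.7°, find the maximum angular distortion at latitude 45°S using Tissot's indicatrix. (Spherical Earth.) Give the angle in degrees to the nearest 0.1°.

For cylindrical equal-area with standard parallel φ₀, h = cos φ / cos φ₀ and k = cos φ₀ / cos φ, so h·k = 1.
At 45°: h = 0.8403, k = 1.190; principal scales a = 1.190, b = 0.8403.
sin(ω/2) = (a − b)/(a + b) = 0.3498/2.030 = 0.1723, so ω = 2 arcsin(0.1723) ≈ 19.8°.

19.8°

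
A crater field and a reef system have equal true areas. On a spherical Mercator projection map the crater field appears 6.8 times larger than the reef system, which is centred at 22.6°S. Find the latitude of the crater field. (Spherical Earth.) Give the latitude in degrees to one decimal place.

69.3°

Mercator areal scale is sec²φ, so apparent-area ratio = sec²φ₁ / sec²φ₂ = cos²φ₂ / cos²φ₁.
cos²φ₂ / cos²φ₁ = 6.8  ⇒  cos φ₁ = cos 22.6° / √6.8 = 0.9232/2.608 = 0.3540.
φ₁ = arccos(0.3540) ≈ 69.3°.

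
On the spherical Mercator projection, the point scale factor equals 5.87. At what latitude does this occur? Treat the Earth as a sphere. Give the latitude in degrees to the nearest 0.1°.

Mercator scale is k = sec φ = 1/cos φ.
1/cos φ = 5.87  ⇒  cos φ = 0.1704  ⇒  φ = arccos(0.1704) ≈ 80.2°.

80.2°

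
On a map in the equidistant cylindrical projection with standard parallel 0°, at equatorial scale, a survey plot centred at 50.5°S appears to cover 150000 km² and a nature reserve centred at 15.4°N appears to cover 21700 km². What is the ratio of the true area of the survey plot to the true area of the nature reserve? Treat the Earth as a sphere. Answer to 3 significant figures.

4.56

On the plate carrée, areal scale = h·k = 1 × sec φ, so true area = apparent × cos φ.
True area of survey plot: 150000 × cos(50.5°) = 150000 × 0.6361 = 95410 km².
True area of nature reserve: 21700 × cos(15.4°) = 21700 × 0.9641 = 20920 km².
Ratio = 95410 / 20920 ≈ 4.56.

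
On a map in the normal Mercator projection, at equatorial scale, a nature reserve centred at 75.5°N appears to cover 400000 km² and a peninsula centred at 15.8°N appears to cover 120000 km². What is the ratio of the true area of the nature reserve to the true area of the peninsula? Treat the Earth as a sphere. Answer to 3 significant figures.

Mercator's areal exaggeration is sec²φ; hence true area = (apparent area) · cos²φ.
True area of nature reserve: 400000 × cos²(75.5°) = 400000 × 0.06269 = 25080 km².
True area of peninsula: 120000 × cos²(15.8°) = 120000 × 0.9259 = 111100 km².
Ratio = 25080 / 111100 ≈ 0.226.

0.226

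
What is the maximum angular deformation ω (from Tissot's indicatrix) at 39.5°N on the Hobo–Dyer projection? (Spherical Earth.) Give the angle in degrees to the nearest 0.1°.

The Hobo–Dyer projection is cylindrical equal-area with φ₀ = 37.5°. A cylindrical equal-area projection with standard parallel φ₀ has meridian scale h = cos φ / cos φ₀ and parallel scale k = cos φ₀ / cos φ (so areas are preserved, h·k = 1).
At 39.5°: h = 0.9726, k = 1.028; principal scales a = 1.028, b = 0.9726.
sin(ω/2) = (a − b)/(a + b) = 0.05555/2.001 = 0.02776, so ω = 2 arcsin(0.02776) ≈ 3.2°.

3.2°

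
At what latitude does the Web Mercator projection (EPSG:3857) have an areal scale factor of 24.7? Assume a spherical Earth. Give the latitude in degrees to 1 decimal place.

78.4°

Mercator areal scale is sec²φ.
sec²φ = 24.7  ⇒  cos²φ = 0.04049  ⇒  cos φ = 0.2012.
φ = arccos(0.2012) ≈ 78.4°.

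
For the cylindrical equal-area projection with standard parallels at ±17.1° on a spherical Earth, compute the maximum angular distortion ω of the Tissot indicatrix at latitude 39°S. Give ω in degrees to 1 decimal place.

For cylindrical equal-area with standard parallel φ₀, h = cos φ / cos φ₀ and k = cos φ₀ / cos φ, so h·k = 1.
At 39°: h = 0.8131, k = 1.230; principal scales a = 1.230, b = 0.8131.
sin(ω/2) = (a − b)/(a + b) = 0.4168/2.043 = 0.2040, so ω = 2 arcsin(0.2040) ≈ 23.5°.

23.5°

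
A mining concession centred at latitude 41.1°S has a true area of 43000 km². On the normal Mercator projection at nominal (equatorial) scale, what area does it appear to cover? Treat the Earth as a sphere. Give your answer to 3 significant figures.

75700 km²

The Mercator projection is conformal; its linear scale factor is the same in every direction and equals sec φ = 1/cos φ.
Areal scale = k² = sec²φ = 1/cos²(41.1°) = 1/0.7536² = 1.761.
Apparent area = 43000 × 1.761 ≈ 75700 km².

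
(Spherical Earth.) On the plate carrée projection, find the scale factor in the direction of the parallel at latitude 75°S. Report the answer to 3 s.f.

Plate carrée maps x = Rλ, y = Rφ. The meridian scale is h = 1 and the parallel scale is k = 1/cos φ = sec φ.
k = 1/cos 75° = 1/0.2588 = 3.864.

3.86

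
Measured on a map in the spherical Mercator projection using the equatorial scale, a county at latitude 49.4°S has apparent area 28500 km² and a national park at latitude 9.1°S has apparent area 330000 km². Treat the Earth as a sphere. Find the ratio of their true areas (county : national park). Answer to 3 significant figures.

Since Mercator area scale is 1/cos²φ, the true area equals the apparent area multiplied by cos²φ.
True area of county: 28500 × cos²(49.4°) = 28500 × 0.4235 = 12070 km².
True area of national park: 330000 × cos²(9.1°) = 330000 × 0.9750 = 321700 km².
Ratio = 12070 / 321700 ≈ 0.0375.

0.0375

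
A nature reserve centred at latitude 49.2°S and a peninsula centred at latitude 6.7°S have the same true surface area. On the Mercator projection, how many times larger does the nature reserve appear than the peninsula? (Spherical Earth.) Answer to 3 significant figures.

Mercator is conformal with k = sec φ, so areal scale = k² = sec²φ.
At 49.2°: sec²(49.2°) = 1/0.6534² = 2.342.
At 6.7°: sec²(6.7°) = 1/0.9932² = 1.014.
Ratio = 2.342/1.014 = cos²(6.7°)/cos²(49.2°) ≈ 2.31.

2.31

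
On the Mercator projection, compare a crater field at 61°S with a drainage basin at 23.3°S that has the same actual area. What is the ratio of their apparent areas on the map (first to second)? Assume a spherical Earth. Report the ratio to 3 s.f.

Mercator is conformal with k = sec φ, so areal scale = k² = sec²φ.
At 61°: sec²(61°) = 1/0.4848² = 4.255.
At 23.3°: sec²(23.3°) = 1/0.9184² = 1.185.
Ratio = 4.255/1.185 = cos²(23.3°)/cos²(61°) ≈ 3.59.

3.59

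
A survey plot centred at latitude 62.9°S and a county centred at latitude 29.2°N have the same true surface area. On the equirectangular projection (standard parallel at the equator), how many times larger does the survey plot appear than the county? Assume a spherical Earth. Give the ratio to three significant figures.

1.92

In the plate carrée (x = Rλ, y = Rφ), meridians are true-scale (h = 1) and parallels are stretched by k = sec φ.
Areal scale at 62.9°: h·k = 1.000 × 2.195 = 2.195.
Areal scale at 29.2°: h·k = 1.000 × 1.146 = 1.146.
Ratio = 2.195/1.146 ≈ 1.92.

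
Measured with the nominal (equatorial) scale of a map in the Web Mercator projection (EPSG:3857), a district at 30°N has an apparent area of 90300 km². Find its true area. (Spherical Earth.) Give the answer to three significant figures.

The Mercator projection is conformal; its linear scale factor is the same in every direction and equals sec φ = 1/cos φ.
Areal scale = k² = sec²φ = 1/cos²(30°) = 1/0.8660² = 1.333.
True area = apparent / (areal scale) = 90300 / 1.333 ≈ 67700 km².

67700 km²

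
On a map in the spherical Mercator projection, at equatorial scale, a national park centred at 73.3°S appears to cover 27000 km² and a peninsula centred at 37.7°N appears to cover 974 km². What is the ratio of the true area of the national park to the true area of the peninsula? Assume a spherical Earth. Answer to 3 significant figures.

3.66

Since Mercator area scale is 1/cos²φ, the true area equals the apparent area multiplied by cos²φ.
True area of national park: 27000 × cos²(73.3°) = 27000 × 0.08258 = 2230 km².
True area of peninsula: 974 × cos²(37.7°) = 974 × 0.6260 = 609.8 km².
Ratio = 2230 / 609.8 ≈ 3.66.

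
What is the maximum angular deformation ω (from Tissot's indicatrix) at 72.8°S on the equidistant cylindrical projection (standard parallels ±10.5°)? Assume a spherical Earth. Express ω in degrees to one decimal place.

65.0°

In the equirectangular projection with standard parallel φ₀ = 10.5° (x = Rλ cos φ₀, y = Rφ), meridians are true-scale (h = 1) and the parallel scale is k = cos φ₀ / cos φ.
At 72.8°: h = 1.000, k = 3.325; principal scales a = 3.325, b = 1.000.
sin(ω/2) = (a − b)/(a + b) = 2.325/4.325 = 0.5376, so ω = 2 arcsin(0.5376) ≈ 65.0°.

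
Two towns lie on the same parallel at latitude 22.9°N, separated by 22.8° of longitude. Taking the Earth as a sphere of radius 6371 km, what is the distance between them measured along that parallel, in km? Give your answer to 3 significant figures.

2340 km

Arc length along a parallel = R cos φ · Δλ (with Δλ in radians).
= 6371 × cos 22.9° × (22.8° × π/180) = 6371 × 0.9212 × 0.3979 ≈ 2340 km.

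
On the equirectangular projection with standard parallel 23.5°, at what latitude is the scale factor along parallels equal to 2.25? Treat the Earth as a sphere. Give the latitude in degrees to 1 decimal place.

65.9°

The equidistant cylindrical projection with φ₀ = 23.5° has h = 1 (meridians true) and k = cos φ₀ / cos φ along parallels.
k = cos φ₀ / cos φ = 2.25  ⇒  cos φ = cos 23.5° / 2.25 = 0.4076.
φ = arccos(0.4076) ≈ 65.9°.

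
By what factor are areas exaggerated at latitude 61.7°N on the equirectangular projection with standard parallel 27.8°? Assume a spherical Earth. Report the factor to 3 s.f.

In the equirectangular projection with standard parallel φ₀ = 27.8° (x = Rλ cos φ₀, y = Rφ), meridians are true-scale (h = 1) and the parallel scale is k = cos φ₀ / cos φ.
Areal scale = h·k = 1 × cos φ₀ / cos φ; at 61.7°, h = 1.000, k = 1.866, so h·k = 1.866.

1.87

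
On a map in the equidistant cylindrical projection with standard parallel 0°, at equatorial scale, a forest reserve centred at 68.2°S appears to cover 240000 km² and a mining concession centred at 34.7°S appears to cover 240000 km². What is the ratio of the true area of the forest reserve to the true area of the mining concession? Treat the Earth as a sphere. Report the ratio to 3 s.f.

On the plate carrée, areal scale = h·k = 1 × sec φ, so true area = apparent × cos φ.
True area of forest reserve: 240000 × cos(68.2°) = 240000 × 0.3714 = 89130 km².
True area of mining concession: 240000 × cos(34.7°) = 240000 × 0.8221 = 197300 km².
Ratio = 89130 / 197300 ≈ 0.452.

0.452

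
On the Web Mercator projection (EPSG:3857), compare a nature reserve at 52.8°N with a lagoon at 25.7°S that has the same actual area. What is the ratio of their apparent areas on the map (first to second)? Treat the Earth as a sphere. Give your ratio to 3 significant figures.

On Mercator, area is exaggerated by sec²φ = 1/cos²φ.
At 52.8°: sec²(52.8°) = 1/0.6046² = 2.736.
At 25.7°: sec²(25.7°) = 1/0.9011² = 1.232.
Ratio = 2.736/1.232 = cos²(25.7°)/cos²(52.8°) ≈ 2.22.

2.22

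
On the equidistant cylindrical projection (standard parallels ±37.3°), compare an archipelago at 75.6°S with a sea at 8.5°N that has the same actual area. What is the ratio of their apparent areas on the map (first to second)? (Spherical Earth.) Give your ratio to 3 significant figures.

3.98

In the equirectangular projection with standard parallel φ₀ = 37.3° (x = Rλ cos φ₀, y = Rφ), meridians are true-scale (h = 1) and the parallel scale is k = cos φ₀ / cos φ.
Areal scale at 75.6°: h·k = 1.000 × 3.199 = 3.199.
Areal scale at 8.5°: h·k = 1.000 × 0.8043 = 0.8043.
Ratio = 3.199/0.8043 ≈ 3.98.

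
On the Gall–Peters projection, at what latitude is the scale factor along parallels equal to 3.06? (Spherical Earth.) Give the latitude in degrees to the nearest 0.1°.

Gall–Peters is a cylindrical equal-area projection with standard parallels at ±45°. For cylindrical equal-area with standard parallel φ₀, h = cos φ / cos φ₀ and k = cos φ₀ / cos φ, so h·k = 1.
k = cos φ₀ / cos φ = 3.06  ⇒  cos φ = cos 45° / 3.06 = 0.2311.
φ = arccos(0.2311) ≈ 76.6°.

76.6°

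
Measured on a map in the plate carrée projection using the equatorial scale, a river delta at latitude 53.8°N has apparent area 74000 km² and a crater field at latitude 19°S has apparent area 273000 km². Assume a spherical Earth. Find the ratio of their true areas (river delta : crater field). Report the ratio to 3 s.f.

0.169

On the plate carrée, areal scale = h·k = 1 × sec φ, so true area = apparent × cos φ.
True area of river delta: 74000 × cos(53.8°) = 74000 × 0.5906 = 43700 km².
True area of crater field: 273000 × cos(19°) = 273000 × 0.9455 = 258100 km².
Ratio = 43700 / 258100 ≈ 0.169.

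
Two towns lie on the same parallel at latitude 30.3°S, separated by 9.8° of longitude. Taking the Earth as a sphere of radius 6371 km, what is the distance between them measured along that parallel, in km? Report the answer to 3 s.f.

Arc length along a parallel = R cos φ · Δλ (with Δλ in radians).
= 6371 × cos 30.3° × (9.8° × π/180) = 6371 × 0.8634 × 0.1710 ≈ 941 km.

941 km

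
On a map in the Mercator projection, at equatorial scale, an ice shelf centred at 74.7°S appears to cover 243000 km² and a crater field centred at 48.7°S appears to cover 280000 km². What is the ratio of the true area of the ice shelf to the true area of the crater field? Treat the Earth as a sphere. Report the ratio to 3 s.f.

Since Mercator area scale is 1/cos²φ, the true area equals the apparent area multiplied by cos²φ.
True area of ice shelf: 243000 × cos²(74.7°) = 243000 × 0.06963 = 16920 km².
True area of crater field: 280000 × cos²(48.7°) = 280000 × 0.4356 = 122000 km².
Ratio = 16920 / 122000 ≈ 0.139.

0.139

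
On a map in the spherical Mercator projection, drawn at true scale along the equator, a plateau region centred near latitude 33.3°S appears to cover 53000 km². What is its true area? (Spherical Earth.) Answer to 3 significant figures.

37000 km²

Mercator is conformal, so the point scale is isotropic: h = k = sec φ = 1/cos φ.
Areal scale = k² = sec²φ = 1/cos²(33.3°) = 1/0.8358² = 1.431.
True area = apparent / (areal scale) = 53000 / 1.431 ≈ 37000 km².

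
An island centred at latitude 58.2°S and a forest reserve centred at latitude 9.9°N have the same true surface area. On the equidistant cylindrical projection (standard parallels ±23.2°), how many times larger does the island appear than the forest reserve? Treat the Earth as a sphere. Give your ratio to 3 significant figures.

1.87

The equidistant cylindrical projection with φ₀ = 23.2° has h = 1 (meridians true) and k = cos φ₀ / cos φ along parallels.
Areal scale at 58.2°: h·k = 1.000 × 1.744 = 1.744.
Areal scale at 9.9°: h·k = 1.000 × 0.9330 = 0.9330.
Ratio = 1.744/0.9330 ≈ 1.87.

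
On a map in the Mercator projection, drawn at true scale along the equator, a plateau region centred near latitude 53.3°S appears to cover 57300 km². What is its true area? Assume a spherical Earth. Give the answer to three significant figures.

Mercator is conformal, so the point scale is isotropic: h = k = sec φ = 1/cos φ.
Areal scale = k² = sec²φ = 1/cos²(53.3°) = 1/0.5976² = 2.800.
True area = apparent / (areal scale) = 57300 / 2.800 ≈ 20500 km².

20500 km²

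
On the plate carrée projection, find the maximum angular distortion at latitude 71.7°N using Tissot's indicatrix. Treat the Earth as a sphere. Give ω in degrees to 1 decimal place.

For the equirectangular projection with φ₀ = 0 (plate carrée), h = 1 along meridians and k = sec φ along parallels.
At 71.7°: h = 1.000, k = 3.185; principal scales a = 3.185, b = 1.000.
sin(ω/2) = (a − b)/(a + b) = 2.185/4.185 = 0.5221, so ω = 2 arcsin(0.5221) ≈ 62.9°.

62.9°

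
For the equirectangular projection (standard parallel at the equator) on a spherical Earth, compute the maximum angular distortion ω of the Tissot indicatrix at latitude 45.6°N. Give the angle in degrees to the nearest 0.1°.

20.4°

Plate carrée maps x = Rλ, y = Rφ. The meridian scale is h = 1 and the parallel scale is k = 1/cos φ = sec φ.
At 45.6°: h = 1.000, k = 1.429; principal scales a = 1.429, b = 1.000.
sin(ω/2) = (a − b)/(a + b) = 0.4293/2.429 = 0.1767, so ω = 2 arcsin(0.1767) ≈ 20.4°.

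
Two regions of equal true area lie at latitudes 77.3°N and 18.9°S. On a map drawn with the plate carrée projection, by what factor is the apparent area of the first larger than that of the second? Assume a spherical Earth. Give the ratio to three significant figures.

4.30

In the plate carrée (x = Rλ, y = Rφ), meridians are true-scale (h = 1) and parallels are stretched by k = sec φ.
Areal scale at 77.3°: h·k = 1.000 × 4.549 = 4.549.
Areal scale at 18.9°: h·k = 1.000 × 1.057 = 1.057.
Ratio = 4.549/1.057 ≈ 4.30.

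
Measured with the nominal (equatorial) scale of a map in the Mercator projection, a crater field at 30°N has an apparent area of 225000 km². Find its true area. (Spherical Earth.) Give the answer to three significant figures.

169000 km²

Mercator is conformal, so the point scale is isotropic: h = k = sec φ = 1/cos φ.
Areal scale = k² = sec²φ = 1/cos²(30°) = 1/0.8660² = 1.333.
True area = apparent / (areal scale) = 225000 / 1.333 ≈ 169000 km².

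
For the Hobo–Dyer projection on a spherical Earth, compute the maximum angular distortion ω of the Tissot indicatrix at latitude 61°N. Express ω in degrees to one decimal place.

Hobo–Dyer is a cylindrical equal-area projection with standard parallels at ±37.5°. Cylindrical equal-area (φ₀ = 37.5°): h = cos φ / cos 37.5° along meridians, k = cos 37.5° / cos φ along parallels; h·k = 1.
At 61°: h = 0.6111, k = 1.636; principal scales a = 1.636, b = 0.6111.
sin(ω/2) = (a − b)/(a + b) = 1.025/2.248 = 0.4562, so ω = 2 arcsin(0.4562) ≈ 54.3°.

54.3°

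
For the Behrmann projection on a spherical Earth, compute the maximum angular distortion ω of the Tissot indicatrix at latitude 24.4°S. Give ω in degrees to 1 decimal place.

5.8°

Behrmann is a cylindrical equal-area projection with standard parallels at ±30°. For cylindrical equal-area with standard parallel φ₀, h = cos φ / cos φ₀ and k = cos φ₀ / cos φ, so h·k = 1.
At 24.4°: h = 1.052, k = 0.9510; principal scales a = 1.052, b = 0.9510.
sin(ω/2) = (a − b)/(a + b) = 0.1006/2.003 = 0.05024, so ω = 2 arcsin(0.05024) ≈ 5.8°.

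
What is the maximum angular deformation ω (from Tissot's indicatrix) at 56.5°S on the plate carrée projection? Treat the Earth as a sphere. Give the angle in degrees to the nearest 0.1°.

Plate carrée maps x = Rλ, y = Rφ. The meridian scale is h = 1 and the parallel scale is k = 1/cos φ = sec φ.
At 56.5°: h = 1.000, k = 1.812; principal scales a = 1.812, b = 1.000.
sin(ω/2) = (a − b)/(a + b) = 0.8118/2.812 = 0.2887, so ω = 2 arcsin(0.2887) ≈ 33.6°.

33.6°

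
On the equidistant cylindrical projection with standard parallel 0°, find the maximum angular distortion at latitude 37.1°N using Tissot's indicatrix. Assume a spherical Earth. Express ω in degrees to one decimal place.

Plate carrée maps x = Rλ, y = Rφ. The meridian scale is h = 1 and the parallel scale is k = 1/cos φ = sec φ.
At 37.1°: h = 1.000, k = 1.254; principal scales a = 1.254, b = 1.000.
sin(ω/2) = (a − b)/(a + b) = 0.2538/2.254 = 0.1126, so ω = 2 arcsin(0.1126) ≈ 12.9°.

12.9°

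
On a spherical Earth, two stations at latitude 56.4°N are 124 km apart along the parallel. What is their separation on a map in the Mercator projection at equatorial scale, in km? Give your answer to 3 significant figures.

For Mercator, h = k = sec φ (a conformal cylindrical projection has a single point scale, 1/cos φ).
Along the parallel, k = sec 56.4° = 1/0.5534 = 1.807.
Map distance = 124 × 1.807 ≈ 224 km.

224 km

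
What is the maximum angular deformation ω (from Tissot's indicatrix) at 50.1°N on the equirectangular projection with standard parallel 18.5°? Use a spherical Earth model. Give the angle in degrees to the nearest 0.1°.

22.3°

The equidistant cylindrical projection with φ₀ = 18.5° has h = 1 (meridians true) and k = cos φ₀ / cos φ along parallels.
At 50.1°: h = 1.000, k = 1.478; principal scales a = 1.478, b = 1.000.
sin(ω/2) = (a − b)/(a + b) = 0.4784/2.478 = 0.1930, so ω = 2 arcsin(0.1930) ≈ 22.3°.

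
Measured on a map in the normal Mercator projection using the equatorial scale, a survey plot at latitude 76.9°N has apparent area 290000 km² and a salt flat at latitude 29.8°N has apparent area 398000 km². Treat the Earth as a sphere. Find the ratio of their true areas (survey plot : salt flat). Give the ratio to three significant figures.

Mercator's areal exaggeration is sec²φ; hence true area = (apparent area) · cos²φ.
True area of survey plot: 290000 × cos²(76.9°) = 290000 × 0.05137 = 14900 km².
True area of salt flat: 398000 × cos²(29.8°) = 398000 × 0.7530 = 299700 km².
Ratio = 14900 / 299700 ≈ 0.0497.

0.0497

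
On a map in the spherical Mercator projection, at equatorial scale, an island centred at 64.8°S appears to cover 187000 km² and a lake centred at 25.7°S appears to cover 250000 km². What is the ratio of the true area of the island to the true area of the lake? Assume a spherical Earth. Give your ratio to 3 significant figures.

Mercator's areal exaggeration is sec²φ; hence true area = (apparent area) · cos²φ.
True area of island: 187000 × cos²(64.8°) = 187000 × 0.1813 = 33900 km².
True area of lake: 250000 × cos²(25.7°) = 250000 × 0.8119 = 203000 km².
Ratio = 33900 / 203000 ≈ 0.167.

0.167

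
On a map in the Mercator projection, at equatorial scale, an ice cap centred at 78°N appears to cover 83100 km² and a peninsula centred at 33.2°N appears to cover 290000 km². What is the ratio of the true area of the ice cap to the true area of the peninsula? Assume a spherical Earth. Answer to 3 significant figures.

0.0177

Mercator's areal exaggeration is sec²φ; hence true area = (apparent area) · cos²φ.
True area of ice cap: 83100 × cos²(78°) = 83100 × 0.04323 = 3592 km².
True area of peninsula: 290000 × cos²(33.2°) = 290000 × 0.7002 = 203100 km².
Ratio = 3592 / 203100 ≈ 0.0177.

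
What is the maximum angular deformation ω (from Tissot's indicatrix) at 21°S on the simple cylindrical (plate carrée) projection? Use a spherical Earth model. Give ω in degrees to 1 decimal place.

3.9°

In the plate carrée (x = Rλ, y = Rφ), meridians are true-scale (h = 1) and parallels are stretched by k = sec φ.
At 21°: h = 1.000, k = 1.071; principal scales a = 1.071, b = 1.000.
sin(ω/2) = (a − b)/(a + b) = 0.07114/2.071 = 0.03435, so ω = 2 arcsin(0.03435) ≈ 3.9°.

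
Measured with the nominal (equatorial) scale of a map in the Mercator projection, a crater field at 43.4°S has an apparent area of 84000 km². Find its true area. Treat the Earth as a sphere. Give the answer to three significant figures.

Mercator is conformal, so the point scale is isotropic: h = k = sec φ = 1/cos φ.
Areal scale = k² = sec²φ = 1/cos²(43.4°) = 1/0.7266² = 1.894.
True area = apparent / (areal scale) = 84000 / 1.894 ≈ 44300 km².

44300 km²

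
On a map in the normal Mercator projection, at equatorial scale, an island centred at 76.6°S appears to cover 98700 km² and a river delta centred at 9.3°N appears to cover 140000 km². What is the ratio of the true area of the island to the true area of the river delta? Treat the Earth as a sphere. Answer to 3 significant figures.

Mercator's areal exaggeration is sec²φ; hence true area = (apparent area) · cos²φ.
True area of island: 98700 × cos²(76.6°) = 98700 × 0.05371 = 5301 km².
True area of river delta: 140000 × cos²(9.3°) = 140000 × 0.9739 = 136300 km².
Ratio = 5301 / 136300 ≈ 0.0389.

0.0389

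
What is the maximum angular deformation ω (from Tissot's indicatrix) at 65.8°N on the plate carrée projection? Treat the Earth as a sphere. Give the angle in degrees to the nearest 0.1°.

49.5°

Plate carrée maps x = Rλ, y = Rφ. The meridian scale is h = 1 and the parallel scale is k = 1/cos φ = sec φ.
At 65.8°: h = 1.000, k = 2.439; principal scales a = 2.439, b = 1.000.
sin(ω/2) = (a − b)/(a + b) = 1.439/3.439 = 0.4185, so ω = 2 arcsin(0.4185) ≈ 49.5°.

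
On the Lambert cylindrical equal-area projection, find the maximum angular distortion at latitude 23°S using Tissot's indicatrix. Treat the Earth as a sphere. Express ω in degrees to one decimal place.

9.5°

The Lambert cylindrical equal-area projection is the cylindrical equal-area projection with its standard parallel at the equator (φ₀ = 0). For cylindrical equal-area with standard parallel φ₀, h = cos φ / cos φ₀ and k = cos φ₀ / cos φ, so h·k = 1.
At 23°: h = 0.9205, k = 1.086; principal scales a = 1.086, b = 0.9205.
sin(ω/2) = (a − b)/(a + b) = 0.1659/2.007 = 0.08264, so ω = 2 arcsin(0.08264) ≈ 9.5°.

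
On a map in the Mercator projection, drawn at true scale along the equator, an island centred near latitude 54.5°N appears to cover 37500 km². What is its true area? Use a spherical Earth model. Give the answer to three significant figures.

12600 km²

The Mercator projection is conformal; its linear scale factor is the same in every direction and equals sec φ = 1/cos φ.
Areal scale = k² = sec²φ = 1/cos²(54.5°) = 1/0.5807² = 2.965.
True area = apparent / (areal scale) = 37500 / 2.965 ≈ 12600 km².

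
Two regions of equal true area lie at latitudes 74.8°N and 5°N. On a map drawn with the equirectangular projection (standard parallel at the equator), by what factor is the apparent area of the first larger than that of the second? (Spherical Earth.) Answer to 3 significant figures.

In the plate carrée (x = Rλ, y = Rφ), meridians are true-scale (h = 1) and parallels are stretched by k = sec φ.
Areal scale at 74.8°: h·k = 1.000 × 3.814 = 3.814.
Areal scale at 5°: h·k = 1.000 × 1.004 = 1.004.
Ratio = 3.814/1.004 ≈ 3.80.

3.80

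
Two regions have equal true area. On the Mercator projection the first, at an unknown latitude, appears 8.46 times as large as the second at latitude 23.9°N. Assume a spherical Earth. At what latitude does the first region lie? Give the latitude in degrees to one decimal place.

71.7°

On Mercator, (apparent₁)/(apparent₂) = sec²φ₁ / sec²φ₂ when true areas are equal.
cos²φ₂ / cos²φ₁ = 8.46  ⇒  cos φ₁ = cos 23.9° / √8.46 = 0.9143/2.909 = 0.3143.
φ₁ = arccos(0.3143) ≈ 71.7°.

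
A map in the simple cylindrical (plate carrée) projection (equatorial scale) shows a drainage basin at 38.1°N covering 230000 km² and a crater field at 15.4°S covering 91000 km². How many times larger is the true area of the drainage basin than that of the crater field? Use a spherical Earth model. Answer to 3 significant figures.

2.06

On the plate carrée, areal scale = h·k = 1 × sec φ, so true area = apparent × cos φ.
True area of drainage basin: 230000 × cos(38.1°) = 230000 × 0.7869 = 181000 km².
True area of crater field: 91000 × cos(15.4°) = 91000 × 0.9641 = 87730 km².
Ratio = 181000 / 87730 ≈ 2.06.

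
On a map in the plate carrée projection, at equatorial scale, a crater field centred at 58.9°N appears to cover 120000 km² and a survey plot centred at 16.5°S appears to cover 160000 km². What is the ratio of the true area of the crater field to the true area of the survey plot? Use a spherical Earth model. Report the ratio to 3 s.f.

0.404

Plate carrée has h = 1 and k = sec φ, giving areal scale sec φ; true area = (apparent area) · cos φ.
True area of crater field: 120000 × cos(58.9°) = 120000 × 0.5165 = 61980 km².
True area of survey plot: 160000 × cos(16.5°) = 160000 × 0.9588 = 153400 km².
Ratio = 61980 / 153400 ≈ 0.404.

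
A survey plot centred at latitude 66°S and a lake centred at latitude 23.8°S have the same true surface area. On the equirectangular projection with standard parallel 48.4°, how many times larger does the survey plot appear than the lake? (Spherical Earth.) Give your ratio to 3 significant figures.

With standard parallel φ₀ = 48.4°, the equirectangular projection gives x = Rλ cos φ₀, y = Rφ, so h = 1 and k = cos 48.4° / cos φ.
Areal scale at 66°: h·k = 1.000 × 1.632 = 1.632.
Areal scale at 23.8°: h·k = 1.000 × 0.7256 = 0.7256.
Ratio = 1.632/0.7256 ≈ 2.25.

2.25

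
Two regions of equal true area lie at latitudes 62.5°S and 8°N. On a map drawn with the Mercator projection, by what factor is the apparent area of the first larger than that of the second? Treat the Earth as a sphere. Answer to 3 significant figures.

Mercator areal scale is sec²φ.
At 62.5°: sec²(62.5°) = 1/0.4617² = 4.690.
At 8°: sec²(8°) = 1/0.9903² = 1.020.
Ratio = 4.690/1.020 = cos²(8°)/cos²(62.5°) ≈ 4.60.

4.60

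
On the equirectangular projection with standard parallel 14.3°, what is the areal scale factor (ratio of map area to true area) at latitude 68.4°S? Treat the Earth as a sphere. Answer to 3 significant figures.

2.63

With standard parallel φ₀ = 14.3°, the equirectangular projection gives x = Rλ cos φ₀, y = Rφ, so h = 1 and k = cos 14.3° / cos φ.
Areal scale = h·k = 1 × cos φ₀ / cos φ; at 68.4°, h = 1.000, k = 2.632, so h·k = 2.632.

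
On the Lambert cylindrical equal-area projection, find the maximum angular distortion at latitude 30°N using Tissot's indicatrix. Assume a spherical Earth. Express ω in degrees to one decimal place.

16.4°

The Lambert cylindrical equal-area projection is the cylindrical equal-area projection with its standard parallel at the equator (φ₀ = 0). For cylindrical equal-area with standard parallel φ₀, h = cos φ / cos φ₀ and k = cos φ₀ / cos φ, so h·k = 1.
At 30°: h = 0.8660, k = 1.155; principal scales a = 1.155, b = 0.8660.
sin(ω/2) = (a − b)/(a + b) = 0.2887/2.021 = 0.1429, so ω = 2 arcsin(0.1429) ≈ 16.4°.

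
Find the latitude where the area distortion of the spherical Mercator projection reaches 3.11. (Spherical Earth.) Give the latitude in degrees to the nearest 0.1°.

55.5°

Mercator areal scale is sec²φ.
sec²φ = 3.11  ⇒  cos²φ = 0.3215  ⇒  cos φ = 0.5670.
φ = arccos(0.5670) ≈ 55.5°.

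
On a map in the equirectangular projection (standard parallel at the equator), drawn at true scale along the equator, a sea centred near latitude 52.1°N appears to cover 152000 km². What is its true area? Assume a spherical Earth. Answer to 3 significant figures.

For the equirectangular projection with φ₀ = 0 (plate carrée), h = 1 along meridians and k = sec φ along parallels.
Areal scale = h·k = 1 × sec φ; at 52.1°, h = 1.000, k = 1.628, so h·k = 1.628.
True area = apparent / (areal scale) = 152000 / 1.628 ≈ 93400 km².

93400 km²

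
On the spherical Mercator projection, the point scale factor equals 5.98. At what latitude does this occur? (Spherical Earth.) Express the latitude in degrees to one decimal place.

80.4°

Mercator scale is k = sec φ = 1/cos φ.
1/cos φ = 5.98  ⇒  cos φ = 0.1672  ⇒  φ = arccos(0.1672) ≈ 80.4°.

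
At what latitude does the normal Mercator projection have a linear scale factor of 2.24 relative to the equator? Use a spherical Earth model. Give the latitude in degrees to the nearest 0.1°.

Mercator scale is k = sec φ = 1/cos φ.
1/cos φ = 2.24  ⇒  cos φ = 0.4464  ⇒  φ = arccos(0.4464) ≈ 63.5°.

63.5°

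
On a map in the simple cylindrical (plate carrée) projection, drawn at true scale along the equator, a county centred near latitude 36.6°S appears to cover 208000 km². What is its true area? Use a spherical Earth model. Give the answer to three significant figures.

167000 km²

For the equirectangular projection with φ₀ = 0 (plate carrée), h = 1 along meridians and k = sec φ along parallels.
Areal scale = h·k = 1 × sec φ; at 36.6°, h = 1.000, k = 1.246, so h·k = 1.246.
True area = apparent / (areal scale) = 208000 / 1.246 ≈ 167000 km².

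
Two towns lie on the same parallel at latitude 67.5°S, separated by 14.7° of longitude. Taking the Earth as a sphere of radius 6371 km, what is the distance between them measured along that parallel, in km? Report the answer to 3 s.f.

626 km

Arc length along a parallel = R cos φ · Δλ (with Δλ in radians).
= 6371 × cos 67.5° × (14.7° × π/180) = 6371 × 0.3827 × 0.2566 ≈ 626 km.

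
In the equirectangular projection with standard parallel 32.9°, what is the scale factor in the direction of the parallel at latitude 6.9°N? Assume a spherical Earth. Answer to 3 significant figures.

0.846

With standard parallel φ₀ = 32.9°, the equirectangular projection gives x = Rλ cos φ₀, y = Rφ, so h = 1 and k = cos 32.9° / cos φ.
k = cos 32.9° / cos 6.9° = 0.8396/0.9928 = 0.8457.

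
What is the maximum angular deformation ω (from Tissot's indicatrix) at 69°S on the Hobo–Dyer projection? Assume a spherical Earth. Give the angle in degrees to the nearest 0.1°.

82.8°

Hobo–Dyer is a cylindrical equal-area projection with standard parallels at ±37.5°. Cylindrical equal-area (φ₀ = 37.5°): h = cos φ / cos 37.5° along meridians, k = cos 37.5° / cos φ along parallels; h·k = 1.
At 69°: h = 0.4517, k = 2.214; principal scales a = 2.214, b = 0.4517.
sin(ω/2) = (a − b)/(a + b) = 1.762/2.666 = 0.6611, so ω = 2 arcsin(0.6611) ≈ 82.8°.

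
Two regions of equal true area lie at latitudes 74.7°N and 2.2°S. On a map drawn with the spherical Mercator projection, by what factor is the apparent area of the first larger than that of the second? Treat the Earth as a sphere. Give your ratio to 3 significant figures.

Mercator areal scale is sec²φ.
At 74.7°: sec²(74.7°) = 1/0.2639² = 14.36.
At 2.2°: sec²(2.2°) = 1/0.9993² = 1.001.
Ratio = 14.36/1.001 = cos²(2.2°)/cos²(74.7°) ≈ 14.3.

14.3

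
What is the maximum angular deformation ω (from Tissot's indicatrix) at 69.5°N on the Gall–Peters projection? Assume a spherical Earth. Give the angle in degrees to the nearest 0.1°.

74.6°

Gall–Peters is a cylindrical equal-area projection with standard parallels at ±45°. Cylindrical equal-area (φ₀ = 45°): h = cos φ / cos 45° along meridians, k = cos 45° / cos φ along parallels; h·k = 1.
At 69.5°: h = 0.4953, k = 2.019; principal scales a = 2.019, b = 0.4953.
sin(ω/2) = (a − b)/(a + b) = 1.524/2.514 = 0.6061, so ω = 2 arcsin(0.6061) ≈ 74.6°.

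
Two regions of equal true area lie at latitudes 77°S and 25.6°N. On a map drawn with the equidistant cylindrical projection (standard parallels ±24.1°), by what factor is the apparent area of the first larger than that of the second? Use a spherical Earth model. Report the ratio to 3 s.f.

4.01

In the equirectangular projection with standard parallel φ₀ = 24.1° (x = Rλ cos φ₀, y = Rφ), meridians are true-scale (h = 1) and the parallel scale is k = cos φ₀ / cos φ.
Areal scale at 77°: h·k = 1.000 × 4.058 = 4.058.
Areal scale at 25.6°: h·k = 1.000 × 1.012 = 1.012.
Ratio = 4.058/1.012 ≈ 4.01.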